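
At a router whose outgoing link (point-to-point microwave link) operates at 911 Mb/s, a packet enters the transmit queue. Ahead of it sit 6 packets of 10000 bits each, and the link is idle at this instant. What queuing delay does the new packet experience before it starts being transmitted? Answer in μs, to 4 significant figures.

Each queued packet: L/R = 10000/911000000 = 10.9769 μs.
6 queued → 65.8617 μs.
Queuing delay = 65.86 μs.

65.86 μs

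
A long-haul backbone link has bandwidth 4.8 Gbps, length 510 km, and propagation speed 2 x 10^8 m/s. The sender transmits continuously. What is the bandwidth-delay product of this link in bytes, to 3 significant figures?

1530000 bytes

Propagation delay = 510000 / 200000000 = 0.00255 s.
BDP = R × t_prop = 4800000000 × 0.00255 = 12240000 bits.
In bytes: 12240000/8 = 1530000 bytes.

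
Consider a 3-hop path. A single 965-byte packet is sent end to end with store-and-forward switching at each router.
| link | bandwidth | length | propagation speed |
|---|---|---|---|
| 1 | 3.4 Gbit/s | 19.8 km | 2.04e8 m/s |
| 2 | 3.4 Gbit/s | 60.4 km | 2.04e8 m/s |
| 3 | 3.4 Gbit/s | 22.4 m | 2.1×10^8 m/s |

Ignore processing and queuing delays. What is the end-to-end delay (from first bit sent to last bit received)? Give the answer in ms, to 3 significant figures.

0.400 ms

L = 965 × 8 = 7720 bits.
Transmission delay per hop = L/R = 7720/3400000000 = 0.00227059 ms; 3 hops → 0.00681176 ms.
Propagation delays (d/s per hop): 0.0970588, 0.296078, 0.000106667 ms; sum = 0.393244 ms.
End-to-end = 0.400 ms.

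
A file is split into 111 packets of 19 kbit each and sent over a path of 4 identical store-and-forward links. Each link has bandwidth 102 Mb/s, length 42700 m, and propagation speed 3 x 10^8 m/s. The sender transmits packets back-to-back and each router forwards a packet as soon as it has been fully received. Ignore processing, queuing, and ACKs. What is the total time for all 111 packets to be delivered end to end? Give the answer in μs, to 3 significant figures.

Per-hop transmission t_tx = L/R = 19000/102000000 = 186.275 μs.
Per-hop propagation t_prop = 42700/300000000 = 142.333 μs.
Pipeline fill: first packet needs 4·t_tx to clear all hops; remaining 110 packets each add one t_tx.
Total = (4+111-1)·t_tx + 4·t_prop = 114·186.275 + 4·142.333 = 21800 μs.

21800 μs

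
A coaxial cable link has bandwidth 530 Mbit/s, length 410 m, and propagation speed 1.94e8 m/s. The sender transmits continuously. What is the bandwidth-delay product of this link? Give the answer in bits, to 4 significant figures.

Propagation delay = 410 / 194000000 = 2.1134e-06 s.
BDP = R × t_prop = 530000000 × 2.1134e-06 = 1120.1 bits.

1120 bits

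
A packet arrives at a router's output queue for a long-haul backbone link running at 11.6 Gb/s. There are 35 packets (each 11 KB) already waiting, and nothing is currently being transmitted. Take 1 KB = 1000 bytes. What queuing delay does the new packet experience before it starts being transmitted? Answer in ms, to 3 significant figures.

Each queued packet: L/R = 88000/11600000000 = 0.00758621 ms.
35 queued → 0.265517 ms.
Queuing delay = 0.266 ms.

0.266 ms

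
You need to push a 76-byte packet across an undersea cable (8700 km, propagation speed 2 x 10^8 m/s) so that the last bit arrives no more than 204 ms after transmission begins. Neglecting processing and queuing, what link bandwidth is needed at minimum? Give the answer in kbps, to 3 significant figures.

L = 608 bits.
Propagation delay = 8700000 / 200000000 = 43.5 ms.
Transmission budget = 204 − 43.5 = 160.5 ms.
R ≥ L / t_tx = 608 bits / 0.1605 s = 3.79 kbps.

3.79 kbps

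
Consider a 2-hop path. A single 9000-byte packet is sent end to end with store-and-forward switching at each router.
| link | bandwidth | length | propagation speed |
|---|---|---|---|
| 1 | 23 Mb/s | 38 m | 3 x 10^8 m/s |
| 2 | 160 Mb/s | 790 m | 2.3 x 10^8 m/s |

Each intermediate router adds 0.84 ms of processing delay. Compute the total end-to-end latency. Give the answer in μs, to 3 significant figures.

4420 μs

L = 9000 × 8 = 72000 bits.
Transmission delays (L/R per hop): 3130.43, 450 μs; sum = 3580.43 μs.
Propagation delays (d/s per hop): 0.126667, 3.43478 μs; sum = 3.56145 μs.
Processing at 1 router(s): 1 × 0.84 ms = 840 μs.
End-to-end = 4420 μs.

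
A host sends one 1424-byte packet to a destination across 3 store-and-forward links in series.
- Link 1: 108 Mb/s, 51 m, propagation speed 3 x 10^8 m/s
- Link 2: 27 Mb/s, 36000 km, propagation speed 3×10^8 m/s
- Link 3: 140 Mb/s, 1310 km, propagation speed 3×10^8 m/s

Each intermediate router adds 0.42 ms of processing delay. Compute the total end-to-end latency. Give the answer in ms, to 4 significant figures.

125.8 ms

L = 1424 × 8 = 11392 bits.
Transmission delays (L/R per hop): 0.105481, 0.421926, 0.0813714 ms; sum = 0.608779 ms.
Propagation delays (d/s per hop): 0.00017, 120, 4.36667 ms; sum = 124.367 ms.
Processing at 2 router(s): 2 × 0.42 ms = 0.84 ms.
End-to-end = 125.8 ms.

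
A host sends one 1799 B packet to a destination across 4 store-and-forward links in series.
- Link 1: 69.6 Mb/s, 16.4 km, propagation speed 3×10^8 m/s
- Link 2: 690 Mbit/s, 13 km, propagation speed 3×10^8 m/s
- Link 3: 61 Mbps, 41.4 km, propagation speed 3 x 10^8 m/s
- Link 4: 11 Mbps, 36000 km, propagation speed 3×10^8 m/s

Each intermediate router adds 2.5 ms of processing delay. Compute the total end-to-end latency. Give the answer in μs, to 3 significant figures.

L = 1799 × 8 = 14392 bits.
Transmission delays (L/R per hop): 206.782, 20.858, 235.934, 1308.36 μs; sum = 1771.94 μs.
Propagation delays (d/s per hop): 54.6667, 43.3333, 138, 120000 μs; sum = 120236 μs.
Processing at 3 router(s): 3 × 2.5 ms = 7500 μs.
End-to-end = 130000 μs.

130000 μs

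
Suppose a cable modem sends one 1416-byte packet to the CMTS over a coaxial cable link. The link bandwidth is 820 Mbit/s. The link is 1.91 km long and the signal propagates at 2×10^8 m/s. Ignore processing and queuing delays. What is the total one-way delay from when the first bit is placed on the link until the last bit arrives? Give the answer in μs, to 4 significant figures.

L = 1416 × 8 = 11328 bits.
Transmission delay = L/R = 11328 / 820000000 = 13.8146 μs.
Propagation delay = d/s = 1910 m / 200000000 m/s = 9.55 μs.
Total = 23.36 μs.

23.36 μs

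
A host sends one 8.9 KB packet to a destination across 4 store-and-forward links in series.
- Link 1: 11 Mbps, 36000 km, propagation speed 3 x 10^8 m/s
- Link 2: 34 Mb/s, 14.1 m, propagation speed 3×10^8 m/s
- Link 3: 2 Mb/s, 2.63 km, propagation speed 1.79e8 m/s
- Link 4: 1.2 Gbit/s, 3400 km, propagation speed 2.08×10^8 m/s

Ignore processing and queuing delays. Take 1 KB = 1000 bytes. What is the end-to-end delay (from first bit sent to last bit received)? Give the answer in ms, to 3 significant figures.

181 ms

L = 71200 bits.
Transmission delays (L/R per hop): 6.47273, 2.09412, 35.6, 0.0593333 ms; sum = 44.2262 ms.
Propagation delays (d/s per hop): 120, 4.7e-05, 0.0146927, 16.3462 ms; sum = 136.361 ms.
End-to-end = 181 ms.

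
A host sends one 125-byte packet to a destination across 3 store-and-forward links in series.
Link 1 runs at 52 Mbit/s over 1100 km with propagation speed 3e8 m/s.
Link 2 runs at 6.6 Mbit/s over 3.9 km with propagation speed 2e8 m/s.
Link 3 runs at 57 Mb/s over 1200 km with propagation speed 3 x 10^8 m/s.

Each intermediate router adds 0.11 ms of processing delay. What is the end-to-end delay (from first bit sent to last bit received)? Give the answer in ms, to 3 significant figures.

8.09 ms

L = 125 × 8 = 1000 bits.
Transmission delays (L/R per hop): 0.0192308, 0.151515, 0.0175439 ms; sum = 0.18829 ms.
Propagation delays (d/s per hop): 3.66667, 0.0195, 4 ms; sum = 7.68617 ms.
Processing at 2 router(s): 2 × 0.11 ms = 0.22 ms.
End-to-end = 8.09 ms.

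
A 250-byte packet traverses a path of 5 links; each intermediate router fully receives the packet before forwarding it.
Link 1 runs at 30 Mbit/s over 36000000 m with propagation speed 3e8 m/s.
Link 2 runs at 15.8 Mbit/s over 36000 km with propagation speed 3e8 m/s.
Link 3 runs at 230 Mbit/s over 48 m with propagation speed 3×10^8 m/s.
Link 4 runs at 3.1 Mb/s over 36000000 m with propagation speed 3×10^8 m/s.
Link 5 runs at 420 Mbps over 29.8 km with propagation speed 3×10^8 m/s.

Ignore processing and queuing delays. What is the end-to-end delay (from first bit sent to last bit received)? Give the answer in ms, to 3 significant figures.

L = 250 × 8 = 2000 bits.
Transmission delays (L/R per hop): 0.0666667, 0.126582, 0.00869565, 0.645161, 0.0047619 ms; sum = 0.851868 ms.
Propagation delays (d/s per hop): 120, 120, 0.00016, 120, 0.0993333 ms; sum = 360.099 ms.
End-to-end = 361 ms.

361 ms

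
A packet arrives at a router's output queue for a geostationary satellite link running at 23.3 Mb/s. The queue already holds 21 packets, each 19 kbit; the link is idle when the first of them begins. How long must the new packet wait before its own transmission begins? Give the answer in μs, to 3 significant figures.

17100 μs

Each queued packet: L/R = 19000/23300000 = 815.451 μs.
21 queued → 17124.5 μs.
Queuing delay = 17100 μs.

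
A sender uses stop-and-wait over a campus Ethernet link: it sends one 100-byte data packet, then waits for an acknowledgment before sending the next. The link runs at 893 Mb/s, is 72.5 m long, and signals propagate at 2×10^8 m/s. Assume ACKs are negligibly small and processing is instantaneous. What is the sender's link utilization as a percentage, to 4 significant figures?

t_tx = L/R = 800/893000000 = 8.95857e-07 s.
t_prop = 72.5/200000000 = 3.625e-07 s; RTT = 7.25e-07 s.
Cycle = t_tx + RTT = 1.62086e-06 s.
Utilization = t_tx / cycle = 8.95857e-07/1.62086e-06 = 55.27 %.

55.27 %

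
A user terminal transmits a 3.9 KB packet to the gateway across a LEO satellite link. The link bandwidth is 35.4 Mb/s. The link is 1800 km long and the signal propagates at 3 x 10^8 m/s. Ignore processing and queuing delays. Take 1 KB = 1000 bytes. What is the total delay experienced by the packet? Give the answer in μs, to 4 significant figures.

L = 31200 bits.
Transmission delay = L/R = 31200 / 35400000 = 881.356 μs.
Propagation delay = d/s = 1800000 m / 300000000 m/s = 6000 μs.
Total = 6881 μs.

6881 μs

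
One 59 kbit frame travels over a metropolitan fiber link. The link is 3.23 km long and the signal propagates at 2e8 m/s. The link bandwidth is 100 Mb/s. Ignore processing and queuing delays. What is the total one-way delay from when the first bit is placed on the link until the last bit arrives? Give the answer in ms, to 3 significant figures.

0.606 ms

L = 59000 bits.
Transmission delay = L/R = 59000 / 100000000 = 0.59 ms.
Propagation delay = d/s = 3230 m / 200000000 m/s = 0.01615 ms.
Total = 0.606 ms.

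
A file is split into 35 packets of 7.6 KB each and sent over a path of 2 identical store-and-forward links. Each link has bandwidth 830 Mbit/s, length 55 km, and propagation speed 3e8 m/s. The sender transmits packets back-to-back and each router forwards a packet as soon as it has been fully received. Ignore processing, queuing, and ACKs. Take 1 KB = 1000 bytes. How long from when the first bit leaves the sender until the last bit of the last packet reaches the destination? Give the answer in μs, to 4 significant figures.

3004 μs

Per-hop transmission t_tx = L/R = 60800/830000000 = 73.253 μs.
Per-hop propagation t_prop = 55000/300000000 = 183.333 μs.
Pipeline fill: first packet needs 2·t_tx to clear all hops; remaining 34 packets each add one t_tx.
Total = (2+35-1)·t_tx + 2·t_prop = 36·73.253 + 2·183.333 = 3004 μs.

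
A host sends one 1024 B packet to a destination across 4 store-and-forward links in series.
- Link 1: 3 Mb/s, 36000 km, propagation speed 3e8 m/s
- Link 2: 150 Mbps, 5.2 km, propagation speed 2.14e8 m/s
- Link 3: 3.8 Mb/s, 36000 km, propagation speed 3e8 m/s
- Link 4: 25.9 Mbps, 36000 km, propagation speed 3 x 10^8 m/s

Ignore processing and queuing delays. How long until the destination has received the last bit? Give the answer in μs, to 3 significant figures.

365000 μs

L = 1024 × 8 = 8192 bits.
Transmission delays (L/R per hop): 2730.67, 54.6133, 2155.79, 316.293 μs; sum = 5257.36 μs.
Propagation delays (d/s per hop): 120000, 24.2991, 120000, 120000 μs; sum = 360024 μs.
End-to-end = 365000 μs.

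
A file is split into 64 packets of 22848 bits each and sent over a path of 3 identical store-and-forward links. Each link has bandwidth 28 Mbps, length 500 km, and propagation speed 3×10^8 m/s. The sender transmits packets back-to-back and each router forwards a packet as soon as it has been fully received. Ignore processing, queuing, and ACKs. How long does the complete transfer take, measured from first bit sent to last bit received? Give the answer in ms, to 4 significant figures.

Per-hop transmission t_tx = L/R = 22848/28000000 = 0.816 ms.
Per-hop propagation t_prop = 500000/300000000 = 1.66667 ms.
Pipeline fill: first packet needs 3·t_tx to clear all hops; remaining 63 packets each add one t_tx.
Total = (3+64-1)·t_tx + 3·t_prop = 66·0.816 + 3·1.66667 = 58.86 ms.

58.86 ms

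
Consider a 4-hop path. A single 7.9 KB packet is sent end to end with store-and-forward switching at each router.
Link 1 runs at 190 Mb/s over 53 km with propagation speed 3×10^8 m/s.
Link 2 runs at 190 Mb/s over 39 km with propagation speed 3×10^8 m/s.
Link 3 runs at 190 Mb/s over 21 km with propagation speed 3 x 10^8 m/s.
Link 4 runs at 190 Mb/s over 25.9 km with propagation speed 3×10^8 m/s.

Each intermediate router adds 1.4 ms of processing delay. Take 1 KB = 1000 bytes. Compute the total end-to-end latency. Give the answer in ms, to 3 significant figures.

5.99 ms

L = 63200 bits.
Transmission delay per hop = L/R = 63200/190000000 = 0.332632 ms; 4 hops → 1.33053 ms.
Propagation delays (d/s per hop): 0.176667, 0.13, 0.07, 0.0863333 ms; sum = 0.463 ms.
Processing at 3 router(s): 3 × 1.4 ms = 4.2 ms.
End-to-end = 5.99 ms.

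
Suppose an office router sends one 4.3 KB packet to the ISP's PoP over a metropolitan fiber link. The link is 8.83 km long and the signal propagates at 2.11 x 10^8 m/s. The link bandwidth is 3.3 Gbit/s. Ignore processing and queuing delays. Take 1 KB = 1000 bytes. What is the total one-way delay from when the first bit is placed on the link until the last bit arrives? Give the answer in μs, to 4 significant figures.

52.27 μs

L = 34400 bits.
Transmission delay = L/R = 34400 / 3300000000 = 10.4242 μs.
Propagation delay = d/s = 8830 m / 211000000 m/s = 41.8483 μs.
Total = 52.27 μs.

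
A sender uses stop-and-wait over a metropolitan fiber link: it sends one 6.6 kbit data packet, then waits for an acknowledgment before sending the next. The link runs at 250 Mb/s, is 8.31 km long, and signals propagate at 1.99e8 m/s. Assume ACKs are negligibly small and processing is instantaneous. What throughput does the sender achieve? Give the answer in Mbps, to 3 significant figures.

60.0 Mbps

t_tx = L/R = 6600/250000000 = 2.64e-05 s.
t_prop = 8310/199000000 = 4.17588e-05 s; RTT = 8.35176e-05 s.
Cycle = t_tx + RTT = 0.000109918 s.
Throughput = L / cycle = 6600 / 0.000109918 = 60.0 Mbps.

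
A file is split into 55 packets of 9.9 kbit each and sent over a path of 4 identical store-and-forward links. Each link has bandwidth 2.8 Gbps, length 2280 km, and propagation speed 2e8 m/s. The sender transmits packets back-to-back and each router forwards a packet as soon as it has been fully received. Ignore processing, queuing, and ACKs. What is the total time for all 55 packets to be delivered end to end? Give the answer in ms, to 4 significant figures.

Per-hop transmission t_tx = L/R = 9900/2800000000 = 0.00353571 ms.
Per-hop propagation t_prop = 2280000/200000000 = 11.4 ms.
Pipeline fill: first packet needs 4·t_tx to clear all hops; remaining 54 packets each add one t_tx.
Total = (4+55-1)·t_tx + 4·t_prop = 58·0.00353571 + 4·11.4 = 45.81 ms.

45.81 ms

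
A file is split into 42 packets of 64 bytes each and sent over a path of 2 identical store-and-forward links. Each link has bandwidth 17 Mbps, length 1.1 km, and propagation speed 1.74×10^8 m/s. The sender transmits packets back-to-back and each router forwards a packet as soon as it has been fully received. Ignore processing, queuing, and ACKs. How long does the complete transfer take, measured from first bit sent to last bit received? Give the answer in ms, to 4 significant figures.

Per-hop transmission t_tx = L/R = 512/17000000 = 0.0301176 ms.
Per-hop propagation t_prop = 1100/174000000 = 0.00632184 ms.
Pipeline fill: first packet needs 2·t_tx to clear all hops; remaining 41 packets each add one t_tx.
Total = (2+42-1)·t_tx + 2·t_prop = 43·0.0301176 + 2·0.00632184 = 1.308 ms.

1.308 ms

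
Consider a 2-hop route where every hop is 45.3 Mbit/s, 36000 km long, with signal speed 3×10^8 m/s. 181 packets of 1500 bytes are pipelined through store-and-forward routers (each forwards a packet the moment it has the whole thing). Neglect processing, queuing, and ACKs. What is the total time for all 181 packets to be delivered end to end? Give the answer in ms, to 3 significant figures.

288 ms

Per-hop transmission t_tx = L/R = 12000/45300000 = 0.264901 ms.
Per-hop propagation t_prop = 36000000/300000000 = 120 ms.
Pipeline fill: first packet needs 2·t_tx to clear all hops; remaining 180 packets each add one t_tx.
Total = (2+181-1)·t_tx + 2·t_prop = 182·0.264901 + 2·120 = 288 ms.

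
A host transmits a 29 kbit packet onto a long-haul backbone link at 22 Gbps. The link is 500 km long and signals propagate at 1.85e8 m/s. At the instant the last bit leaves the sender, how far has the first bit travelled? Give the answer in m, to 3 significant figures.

244 m

t_tx = L/R = 29000/22000000000 = 1.31818e-06 s.
Distance = s × t_tx = 185000000 × 1.31818e-06 = 244 m.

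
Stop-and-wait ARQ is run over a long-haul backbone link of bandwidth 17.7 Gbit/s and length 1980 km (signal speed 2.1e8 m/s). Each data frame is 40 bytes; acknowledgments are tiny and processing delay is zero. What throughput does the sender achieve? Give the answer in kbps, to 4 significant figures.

t_tx = L/R = 320/17700000000 = 1.80791e-08 s.
t_prop = 1980000/210000000 = 0.00942857 s; RTT = 0.0188571 s.
Cycle = t_tx + RTT = 0.0188572 s.
Throughput = L / cycle = 320 / 0.0188572 = 16.97 kbps.

16.97 kbps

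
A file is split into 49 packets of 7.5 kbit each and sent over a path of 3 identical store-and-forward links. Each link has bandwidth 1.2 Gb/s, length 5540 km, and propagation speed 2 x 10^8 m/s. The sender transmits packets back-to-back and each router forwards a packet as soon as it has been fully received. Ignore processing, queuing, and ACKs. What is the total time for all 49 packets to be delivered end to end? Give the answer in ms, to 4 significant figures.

83.42 ms

Per-hop transmission t_tx = L/R = 7500/1200000000 = 0.00625 ms.
Per-hop propagation t_prop = 5540000/200000000 = 27.7 ms.
Pipeline fill: first packet needs 3·t_tx to clear all hops; remaining 48 packets each add one t_tx.
Total = (3+49-1)·t_tx + 3·t_prop = 51·0.00625 + 3·27.7 = 83.42 ms.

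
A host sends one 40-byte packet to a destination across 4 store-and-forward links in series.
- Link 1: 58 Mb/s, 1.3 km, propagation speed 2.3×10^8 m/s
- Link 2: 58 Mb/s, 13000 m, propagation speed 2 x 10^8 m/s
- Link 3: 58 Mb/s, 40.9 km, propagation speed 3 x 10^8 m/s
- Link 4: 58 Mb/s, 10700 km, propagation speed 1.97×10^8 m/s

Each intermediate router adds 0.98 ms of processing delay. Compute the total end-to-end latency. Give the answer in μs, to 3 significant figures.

57500 μs

L = 40 × 8 = 320 bits.
Transmission delay per hop = L/R = 320/58000000 = 5.51724 μs; 4 hops → 22.069 μs.
Propagation delays (d/s per hop): 5.65217, 65, 136.333, 54314.7 μs; sum = 54521.7 μs.
Processing at 3 router(s): 3 × 0.98 ms = 2940 μs.
End-to-end = 57500 μs.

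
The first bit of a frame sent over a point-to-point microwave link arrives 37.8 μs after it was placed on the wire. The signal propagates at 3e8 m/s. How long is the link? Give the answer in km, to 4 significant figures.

d = s × t_prop = 300000000 × 3.78e-05 = 11.34 km.

11.34 km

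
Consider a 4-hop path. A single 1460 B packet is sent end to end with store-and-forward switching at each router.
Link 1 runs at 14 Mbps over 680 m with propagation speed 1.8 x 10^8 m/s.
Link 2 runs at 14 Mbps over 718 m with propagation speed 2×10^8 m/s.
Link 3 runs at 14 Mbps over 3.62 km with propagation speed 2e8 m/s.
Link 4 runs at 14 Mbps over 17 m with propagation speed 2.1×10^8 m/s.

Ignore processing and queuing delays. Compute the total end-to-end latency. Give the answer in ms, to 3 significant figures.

3.36 ms

L = 1460 × 8 = 11680 bits.
Transmission delay per hop = L/R = 11680/14000000 = 0.834286 ms; 4 hops → 3.33714 ms.
Propagation delays (d/s per hop): 0.00377778, 0.00359, 0.0181, 8.09524e-05 ms; sum = 0.0255487 ms.
End-to-end = 3.36 ms.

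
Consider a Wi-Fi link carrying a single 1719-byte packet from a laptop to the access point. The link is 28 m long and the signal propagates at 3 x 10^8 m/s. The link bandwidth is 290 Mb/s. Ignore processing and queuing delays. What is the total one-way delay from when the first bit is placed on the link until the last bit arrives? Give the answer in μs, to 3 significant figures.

47.5 μs

L = 1719 × 8 = 13752 bits.
Transmission delay = L/R = 13752 / 290000000 = 47.4207 μs.
Propagation delay = d/s = 28 m / 300000000 m/s = 0.0933333 μs.
Total = 47.5 μs.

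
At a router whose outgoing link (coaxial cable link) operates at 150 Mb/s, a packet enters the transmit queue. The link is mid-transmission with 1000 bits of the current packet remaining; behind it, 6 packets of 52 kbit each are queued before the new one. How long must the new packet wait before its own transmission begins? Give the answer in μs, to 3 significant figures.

2090 μs

Each queued packet: L/R = 52000/150000000 = 346.667 μs.
6 queued → 2080 μs.
Plus remaining 1000 bits of current packet: 6.66667 μs.
Queuing delay = 2090 μs.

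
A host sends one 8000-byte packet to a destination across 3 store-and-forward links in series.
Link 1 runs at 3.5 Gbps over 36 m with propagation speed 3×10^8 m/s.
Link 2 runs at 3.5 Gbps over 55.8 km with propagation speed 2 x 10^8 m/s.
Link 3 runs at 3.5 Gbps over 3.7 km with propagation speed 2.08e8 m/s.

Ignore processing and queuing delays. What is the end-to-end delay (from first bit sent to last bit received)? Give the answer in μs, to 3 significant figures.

352 μs

L = 8000 × 8 = 64000 bits.
Transmission delay per hop = L/R = 64000/3500000000 = 18.2857 μs; 3 hops → 54.8571 μs.
Propagation delays (d/s per hop): 0.12, 279, 17.7885 μs; sum = 296.908 μs.
End-to-end = 352 μs.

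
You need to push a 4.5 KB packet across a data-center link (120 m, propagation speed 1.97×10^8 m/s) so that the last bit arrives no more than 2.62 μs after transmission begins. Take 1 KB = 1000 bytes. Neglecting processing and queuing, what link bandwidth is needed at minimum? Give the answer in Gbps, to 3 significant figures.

L = 36000 bits.
Propagation delay = 120 / 197000000 = 0.609137 μs.
Transmission budget = 2.62 − 0.609137 = 2.01086 μs.
R ≥ L / t_tx = 36000 bits / 2.01086e-06 s = 17.9 Gbps.

17.9 Gbps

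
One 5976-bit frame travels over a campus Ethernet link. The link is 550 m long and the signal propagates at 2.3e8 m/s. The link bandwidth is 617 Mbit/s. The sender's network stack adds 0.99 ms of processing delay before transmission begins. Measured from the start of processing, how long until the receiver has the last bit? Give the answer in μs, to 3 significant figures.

1000 μs

Transmission delay = L/R = 5976 / 617000000 = 9.68558 μs.
Propagation delay = d/s = 550 m / 2.3e+08 m/s = 2.3913 μs.
Plus processing delay 0.99 ms = 990 μs.
Total = 1000 μs.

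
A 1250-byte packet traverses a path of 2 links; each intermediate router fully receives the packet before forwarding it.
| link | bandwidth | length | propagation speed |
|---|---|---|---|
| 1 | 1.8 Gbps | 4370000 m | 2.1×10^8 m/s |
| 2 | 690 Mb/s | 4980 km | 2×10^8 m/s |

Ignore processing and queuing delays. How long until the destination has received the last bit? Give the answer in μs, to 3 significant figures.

45700 μs

L = 1250 × 8 = 10000 bits.
Transmission delays (L/R per hop): 5.55556, 14.4928 μs; sum = 20.0483 μs.
Propagation delays (d/s per hop): 20809.5, 24900 μs; sum = 45709.5 μs.
End-to-end = 45700 μs.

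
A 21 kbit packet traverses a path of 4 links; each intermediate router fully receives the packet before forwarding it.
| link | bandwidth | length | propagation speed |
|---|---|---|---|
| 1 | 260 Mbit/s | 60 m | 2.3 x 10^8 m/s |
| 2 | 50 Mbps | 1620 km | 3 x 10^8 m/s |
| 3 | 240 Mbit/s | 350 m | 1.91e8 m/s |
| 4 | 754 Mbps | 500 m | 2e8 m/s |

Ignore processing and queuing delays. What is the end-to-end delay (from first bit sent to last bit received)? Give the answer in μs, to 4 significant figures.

6021 μs

L = 21000 bits.
Transmission delays (L/R per hop): 80.7692, 420, 87.5, 27.8515 μs; sum = 616.121 μs.
Propagation delays (d/s per hop): 0.26087, 5400, 1.83246, 2.5 μs; sum = 5404.59 μs.
End-to-end = 6021 μs.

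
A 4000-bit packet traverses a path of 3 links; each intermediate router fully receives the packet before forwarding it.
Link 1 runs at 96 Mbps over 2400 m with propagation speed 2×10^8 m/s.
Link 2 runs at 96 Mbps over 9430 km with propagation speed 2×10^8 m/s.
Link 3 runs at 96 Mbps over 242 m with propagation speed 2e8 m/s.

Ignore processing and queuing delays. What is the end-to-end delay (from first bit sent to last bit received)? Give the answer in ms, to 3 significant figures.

Transmission delay per hop = L/R = 4000/96000000 = 0.0416667 ms; 3 hops → 0.125 ms.
Propagation delays (d/s per hop): 0.012, 47.15, 0.00121 ms; sum = 47.1632 ms.
End-to-end = 47.3 ms.

47.3 ms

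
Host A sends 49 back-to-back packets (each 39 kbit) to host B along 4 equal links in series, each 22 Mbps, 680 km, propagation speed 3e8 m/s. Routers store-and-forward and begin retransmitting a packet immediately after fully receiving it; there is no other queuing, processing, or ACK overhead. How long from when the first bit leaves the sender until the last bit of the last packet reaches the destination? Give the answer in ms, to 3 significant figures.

Per-hop transmission t_tx = L/R = 39000/22000000 = 1.77273 ms.
Per-hop propagation t_prop = 680000/300000000 = 2.26667 ms.
Pipeline fill: first packet needs 4·t_tx to clear all hops; remaining 48 packets each add one t_tx.
Total = (4+49-1)·t_tx + 4·t_prop = 52·1.77273 + 4·2.26667 = 101 ms.

101 ms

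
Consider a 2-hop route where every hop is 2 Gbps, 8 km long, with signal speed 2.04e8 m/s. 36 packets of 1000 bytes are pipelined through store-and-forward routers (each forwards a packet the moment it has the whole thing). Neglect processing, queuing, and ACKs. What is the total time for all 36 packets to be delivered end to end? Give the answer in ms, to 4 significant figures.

Per-hop transmission t_tx = L/R = 8000/2000000000 = 0.004 ms.
Per-hop propagation t_prop = 8000/204000000 = 0.0392157 ms.
Pipeline fill: first packet needs 2·t_tx to clear all hops; remaining 35 packets each add one t_tx.
Total = (2+36-1)·t_tx + 2·t_prop = 37·0.004 + 2·0.0392157 = 0.2264 ms.

0.2264 ms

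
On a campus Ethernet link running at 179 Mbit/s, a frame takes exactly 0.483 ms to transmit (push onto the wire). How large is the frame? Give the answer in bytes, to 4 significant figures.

L = R × t_tx = 179000000 b/s × 0.000483 s = 86457 bits.
In bytes: 86457 / 8 = 10810 bytes.

10810 bytes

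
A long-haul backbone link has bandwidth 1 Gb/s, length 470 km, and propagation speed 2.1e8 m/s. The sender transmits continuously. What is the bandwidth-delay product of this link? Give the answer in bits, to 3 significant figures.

Propagation delay = 470000 / 210000000 = 0.0022381 s.
BDP = R × t_prop = 1000000000 × 0.0022381 = 2238100 bits.

2240000 bits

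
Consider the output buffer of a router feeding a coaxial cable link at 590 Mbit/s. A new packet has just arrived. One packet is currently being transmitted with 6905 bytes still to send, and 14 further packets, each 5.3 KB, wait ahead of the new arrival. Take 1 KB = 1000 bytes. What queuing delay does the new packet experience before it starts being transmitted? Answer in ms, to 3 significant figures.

1.10 ms

Each queued packet: L/R = 42400/590000000 = 0.0718644 ms.
14 queued → 1.0061 ms.
Plus remaining 55240 bits of current packet: 0.0936271 ms.
Queuing delay = 1.10 ms.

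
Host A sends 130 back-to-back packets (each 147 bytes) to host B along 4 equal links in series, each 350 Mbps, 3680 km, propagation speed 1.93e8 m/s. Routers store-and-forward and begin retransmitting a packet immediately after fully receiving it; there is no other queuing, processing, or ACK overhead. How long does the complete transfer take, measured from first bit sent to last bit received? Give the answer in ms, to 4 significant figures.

Per-hop transmission t_tx = L/R = 1176/350000000 = 0.00336 ms.
Per-hop propagation t_prop = 3680000/193000000 = 19.0674 ms.
Pipeline fill: first packet needs 4·t_tx to clear all hops; remaining 129 packets each add one t_tx.
Total = (4+130-1)·t_tx + 4·t_prop = 133·0.00336 + 4·19.0674 = 76.72 ms.

76.72 ms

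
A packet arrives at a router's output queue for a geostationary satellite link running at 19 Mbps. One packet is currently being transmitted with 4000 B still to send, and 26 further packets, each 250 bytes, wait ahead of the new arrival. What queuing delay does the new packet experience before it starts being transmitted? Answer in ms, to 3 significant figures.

Each queued packet: L/R = 2000/19000000 = 0.105263 ms.
26 queued → 2.73684 ms.
Plus remaining 32000 bits of current packet: 1.68421 ms.
Queuing delay = 4.42 ms.

4.42 ms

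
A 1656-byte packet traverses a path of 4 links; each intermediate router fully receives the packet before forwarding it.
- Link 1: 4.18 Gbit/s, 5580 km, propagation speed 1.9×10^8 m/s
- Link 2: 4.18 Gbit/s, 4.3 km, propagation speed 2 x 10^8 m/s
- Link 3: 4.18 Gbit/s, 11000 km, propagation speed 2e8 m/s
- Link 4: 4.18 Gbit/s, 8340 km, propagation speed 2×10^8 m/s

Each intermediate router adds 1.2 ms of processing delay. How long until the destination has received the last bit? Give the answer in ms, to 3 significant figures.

L = 1656 × 8 = 13248 bits.
Transmission delay per hop = L/R = 13248/4.18e+09 = 0.00316938 ms; 4 hops → 0.0126775 ms.
Propagation delays (d/s per hop): 29.3684, 0.0215, 55, 41.7 ms; sum = 126.09 ms.
Processing at 3 router(s): 3 × 1.2 ms = 3.6 ms.
End-to-end = 130 ms.

130 ms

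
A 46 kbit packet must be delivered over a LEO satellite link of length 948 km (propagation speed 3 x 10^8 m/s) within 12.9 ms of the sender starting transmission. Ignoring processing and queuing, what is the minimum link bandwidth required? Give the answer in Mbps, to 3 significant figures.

Propagation delay = 948000 / 300000000 = 3.16 ms.
Transmission budget = 12.9 − 3.16 = 9.74 ms.
R ≥ L / t_tx = 46000 bits / 0.00974 s = 4.72 Mbps.

4.72 Mbps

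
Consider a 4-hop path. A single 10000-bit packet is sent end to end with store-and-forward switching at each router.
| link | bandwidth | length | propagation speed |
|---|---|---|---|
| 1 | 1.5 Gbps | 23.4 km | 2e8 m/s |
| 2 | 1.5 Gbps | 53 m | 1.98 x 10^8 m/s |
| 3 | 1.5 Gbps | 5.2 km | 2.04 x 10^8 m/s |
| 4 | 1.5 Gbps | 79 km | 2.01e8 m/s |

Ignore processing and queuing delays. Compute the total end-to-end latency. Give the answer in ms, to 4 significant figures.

Transmission delay per hop = L/R = 10000/1500000000 = 0.00666667 ms; 4 hops → 0.0266667 ms.
Propagation delays (d/s per hop): 0.117, 0.000267677, 0.0254902, 0.393035 ms; sum = 0.535793 ms.
End-to-end = 0.5625 ms.

0.5625 ms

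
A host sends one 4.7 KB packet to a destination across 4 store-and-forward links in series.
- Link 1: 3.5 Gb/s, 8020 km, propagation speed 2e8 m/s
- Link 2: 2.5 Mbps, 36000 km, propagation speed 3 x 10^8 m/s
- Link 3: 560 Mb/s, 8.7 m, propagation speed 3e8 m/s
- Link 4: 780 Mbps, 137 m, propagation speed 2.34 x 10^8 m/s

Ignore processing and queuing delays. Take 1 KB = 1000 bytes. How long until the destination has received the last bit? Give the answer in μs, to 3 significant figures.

L = 37600 bits.
Transmission delays (L/R per hop): 10.7429, 15040, 67.1429, 48.2051 μs; sum = 15166.1 μs.
Propagation delays (d/s per hop): 40100, 120000, 0.029, 0.58547 μs; sum = 160101 μs.
End-to-end = 175000 μs.

175000 μs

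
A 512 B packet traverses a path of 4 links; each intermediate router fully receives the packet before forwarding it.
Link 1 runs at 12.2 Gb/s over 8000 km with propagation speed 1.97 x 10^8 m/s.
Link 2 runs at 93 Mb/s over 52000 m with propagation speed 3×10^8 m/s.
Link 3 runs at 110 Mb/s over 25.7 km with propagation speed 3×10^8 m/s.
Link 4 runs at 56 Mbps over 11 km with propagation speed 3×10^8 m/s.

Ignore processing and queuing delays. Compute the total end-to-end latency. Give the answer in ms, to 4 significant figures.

41.06 ms

L = 512 × 8 = 4096 bits.
Transmission delays (L/R per hop): 0.000335738, 0.044043, 0.0372364, 0.0731429 ms; sum = 0.154758 ms.
Propagation delays (d/s per hop): 40.6091, 0.173333, 0.0856667, 0.0366667 ms; sum = 40.9048 ms.
End-to-end = 41.06 ms.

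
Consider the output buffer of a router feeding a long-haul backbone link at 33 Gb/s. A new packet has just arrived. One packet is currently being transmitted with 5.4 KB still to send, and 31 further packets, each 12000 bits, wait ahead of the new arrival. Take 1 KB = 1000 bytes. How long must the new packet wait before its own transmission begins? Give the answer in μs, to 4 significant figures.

12.58 μs

Each queued packet: L/R = 12000/33000000000 = 0.363636 μs.
31 queued → 11.2727 μs.
Plus remaining 43200 bits of current packet: 1.30909 μs.
Queuing delay = 12.58 μs.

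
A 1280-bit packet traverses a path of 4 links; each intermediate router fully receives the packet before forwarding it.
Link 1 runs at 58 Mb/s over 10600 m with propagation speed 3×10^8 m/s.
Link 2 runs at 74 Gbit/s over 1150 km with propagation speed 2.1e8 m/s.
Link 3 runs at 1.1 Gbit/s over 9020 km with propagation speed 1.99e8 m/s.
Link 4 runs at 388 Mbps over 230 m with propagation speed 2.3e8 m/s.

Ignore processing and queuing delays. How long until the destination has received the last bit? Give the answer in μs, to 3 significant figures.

Transmission delays (L/R per hop): 22.069, 0.0172973, 1.16364, 3.29897 μs; sum = 26.5489 μs.
Propagation delays (d/s per hop): 35.3333, 5476.19, 45326.6, 1 μs; sum = 50839.2 μs.
End-to-end = 50900 μs.

50900 μs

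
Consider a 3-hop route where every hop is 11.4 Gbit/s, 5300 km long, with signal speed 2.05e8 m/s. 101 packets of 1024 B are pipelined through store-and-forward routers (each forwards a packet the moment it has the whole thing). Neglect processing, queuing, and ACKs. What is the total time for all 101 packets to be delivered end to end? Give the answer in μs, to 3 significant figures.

Per-hop transmission t_tx = L/R = 8192/11400000000 = 0.718596 μs.
Per-hop propagation t_prop = 5300000/2.05e+08 = 25853.7 μs.
Pipeline fill: first packet needs 3·t_tx to clear all hops; remaining 100 packets each add one t_tx.
Total = (3+101-1)·t_tx + 3·t_prop = 103·0.718596 + 3·25853.7 = 77600 μs.

77600 μs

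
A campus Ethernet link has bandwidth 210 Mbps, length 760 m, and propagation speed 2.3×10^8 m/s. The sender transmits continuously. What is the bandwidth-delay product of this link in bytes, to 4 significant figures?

86.74 bytes

Propagation delay = 760 / 2.3e+08 = 3.30435e-06 s.
BDP = R × t_prop = 210000000 × 3.30435e-06 = 693.913 bits.
In bytes: 693.913/8 = 86.74 bytes.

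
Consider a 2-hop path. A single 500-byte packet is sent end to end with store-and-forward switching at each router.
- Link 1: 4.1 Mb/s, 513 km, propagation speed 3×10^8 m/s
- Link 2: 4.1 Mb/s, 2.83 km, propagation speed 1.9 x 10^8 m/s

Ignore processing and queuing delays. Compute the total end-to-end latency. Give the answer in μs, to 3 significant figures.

3680 μs

L = 500 × 8 = 4000 bits.
Transmission delay per hop = L/R = 4000/4.1e+06 = 975.61 μs; 2 hops → 1951.22 μs.
Propagation delays (d/s per hop): 1710, 14.8947 μs; sum = 1724.89 μs.
End-to-end = 3680 μs.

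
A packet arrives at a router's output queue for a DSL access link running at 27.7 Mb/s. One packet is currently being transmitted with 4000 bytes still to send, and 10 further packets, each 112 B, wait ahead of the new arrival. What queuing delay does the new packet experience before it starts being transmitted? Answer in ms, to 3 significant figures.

1.48 ms

Each queued packet: L/R = 896/27700000 = 0.0323466 ms.
10 queued → 0.323466 ms.
Plus remaining 32000 bits of current packet: 1.15523 ms.
Queuing delay = 1.48 ms.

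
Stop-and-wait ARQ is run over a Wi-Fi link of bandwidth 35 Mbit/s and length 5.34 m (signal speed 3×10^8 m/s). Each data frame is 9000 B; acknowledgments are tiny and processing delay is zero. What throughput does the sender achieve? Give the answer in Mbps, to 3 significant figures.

35.0 Mbps

t_tx = L/R = 72000/35000000 = 0.00205714 s.
t_prop = 5.34/300000000 = 1.78e-08 s; RTT = 3.56e-08 s.
Cycle = t_tx + RTT = 0.00205718 s.
Throughput = L / cycle = 72000 / 0.00205718 = 35.0 Mbps.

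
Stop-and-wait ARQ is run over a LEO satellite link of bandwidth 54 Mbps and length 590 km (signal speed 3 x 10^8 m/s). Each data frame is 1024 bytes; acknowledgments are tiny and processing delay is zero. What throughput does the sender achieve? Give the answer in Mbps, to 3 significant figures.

t_tx = L/R = 8192/54000000 = 0.000151704 s.
t_prop = 590000/300000000 = 0.00196667 s; RTT = 0.00393333 s.
Cycle = t_tx + RTT = 0.00408504 s.
Throughput = L / cycle = 8192 / 0.00408504 = 2.01 Mbps.

2.01 Mbps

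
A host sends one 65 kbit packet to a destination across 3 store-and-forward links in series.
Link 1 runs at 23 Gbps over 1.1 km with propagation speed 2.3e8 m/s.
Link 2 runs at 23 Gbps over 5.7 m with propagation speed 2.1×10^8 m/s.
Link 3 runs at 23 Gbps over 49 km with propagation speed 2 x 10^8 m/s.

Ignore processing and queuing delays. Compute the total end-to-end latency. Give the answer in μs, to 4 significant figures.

258.3 μs

L = 65000 bits.
Transmission delay per hop = L/R = 65000/23000000000 = 2.82609 μs; 3 hops → 8.47826 μs.
Propagation delays (d/s per hop): 4.78261, 0.0271429, 245 μs; sum = 249.81 μs.
End-to-end = 258.3 μs.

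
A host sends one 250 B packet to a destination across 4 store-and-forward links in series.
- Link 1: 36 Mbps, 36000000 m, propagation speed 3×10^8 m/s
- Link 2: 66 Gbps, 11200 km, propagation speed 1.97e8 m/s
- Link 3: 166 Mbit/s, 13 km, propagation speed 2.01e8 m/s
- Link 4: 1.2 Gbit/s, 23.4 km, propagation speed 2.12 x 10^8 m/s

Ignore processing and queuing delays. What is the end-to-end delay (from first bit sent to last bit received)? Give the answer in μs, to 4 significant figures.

L = 250 × 8 = 2000 bits.
Transmission delays (L/R per hop): 55.5556, 0.030303, 12.0482, 1.66667 μs; sum = 69.3007 μs.
Propagation delays (d/s per hop): 120000, 56852.8, 64.6766, 110.377 μs; sum = 177028 μs.
End-to-end = 177100 μs.

177100 μs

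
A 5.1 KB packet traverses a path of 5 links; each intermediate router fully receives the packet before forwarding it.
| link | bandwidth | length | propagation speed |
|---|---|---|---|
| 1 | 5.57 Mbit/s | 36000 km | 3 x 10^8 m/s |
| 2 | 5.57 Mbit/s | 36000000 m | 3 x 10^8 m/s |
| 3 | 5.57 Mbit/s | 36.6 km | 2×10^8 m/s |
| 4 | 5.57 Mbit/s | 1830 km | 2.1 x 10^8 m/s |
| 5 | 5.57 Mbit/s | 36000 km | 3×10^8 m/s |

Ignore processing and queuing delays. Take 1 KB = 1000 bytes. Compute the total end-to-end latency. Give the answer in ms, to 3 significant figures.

406 ms

L = 40800 bits.
Transmission delay per hop = L/R = 40800/5570000 = 7.32496 ms; 5 hops → 36.6248 ms.
Propagation delays (d/s per hop): 120, 120, 0.183, 8.71429, 120 ms; sum = 368.897 ms.
End-to-end = 406 ms.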